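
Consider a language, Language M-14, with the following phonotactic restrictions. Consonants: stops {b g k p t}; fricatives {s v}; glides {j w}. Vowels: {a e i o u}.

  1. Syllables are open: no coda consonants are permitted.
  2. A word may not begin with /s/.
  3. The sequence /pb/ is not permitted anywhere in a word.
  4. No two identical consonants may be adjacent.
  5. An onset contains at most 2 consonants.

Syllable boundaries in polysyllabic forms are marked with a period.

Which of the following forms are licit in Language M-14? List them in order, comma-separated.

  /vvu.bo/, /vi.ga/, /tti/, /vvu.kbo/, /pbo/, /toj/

/vi.ga/

/vvu.bo/ — violates constraint 4: adjacent identical consonants /vv/ → illicit
/vi.ga/ — σ1 onset /v/, coda /∅/ ok; σ2 onset /g/, coda /∅/ ok → licit
/tti/ — violates constraint 4: adjacent identical consonants /tt/ → illicit
/vvu.kbo/ — violates constraint 4: adjacent identical consonants /vv/ → illicit
/pbo/ — violates constraint 3: contains banned sequence /pb/ → illicit
/toj/ — violates constraint 1: syllable 1 coda /j/ has 1 consonant (> 0) → illicit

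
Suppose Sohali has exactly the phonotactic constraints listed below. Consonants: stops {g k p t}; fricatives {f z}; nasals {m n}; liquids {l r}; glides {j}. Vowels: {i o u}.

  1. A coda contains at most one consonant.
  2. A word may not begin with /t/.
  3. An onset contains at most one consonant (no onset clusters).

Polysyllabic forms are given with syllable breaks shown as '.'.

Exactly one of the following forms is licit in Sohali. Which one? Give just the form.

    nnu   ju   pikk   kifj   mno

nnu — violates constraint 3: syllable 1 onset /nn/ has 2 consonants (> 1) → illicit
ju — σ1 onset /j/, coda /∅/ ok → licit
pikk — violates constraint 1: syllable 1 coda /kk/ has 2 consonants (> 1) → illicit
kifj — violates constraint 1: syllable 1 coda /fj/ has 2 consonants (> 1) → illicit
mno — violates constraint 3: syllable 1 onset /mn/ has 2 consonants (> 1) → illicit

ju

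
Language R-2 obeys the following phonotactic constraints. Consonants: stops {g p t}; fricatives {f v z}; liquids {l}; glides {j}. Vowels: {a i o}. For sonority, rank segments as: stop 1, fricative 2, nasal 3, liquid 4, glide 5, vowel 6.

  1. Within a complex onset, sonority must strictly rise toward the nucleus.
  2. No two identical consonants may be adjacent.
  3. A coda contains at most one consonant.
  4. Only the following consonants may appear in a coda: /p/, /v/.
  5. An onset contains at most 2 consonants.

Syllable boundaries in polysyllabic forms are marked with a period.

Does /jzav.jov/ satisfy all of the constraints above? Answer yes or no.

/jzav.jov/ — violates constraint 1: syllable 1 onset /jz/: /j/ (glide, 5) → /z/ (fricative, 2) does not rise → phonotactically illegal

no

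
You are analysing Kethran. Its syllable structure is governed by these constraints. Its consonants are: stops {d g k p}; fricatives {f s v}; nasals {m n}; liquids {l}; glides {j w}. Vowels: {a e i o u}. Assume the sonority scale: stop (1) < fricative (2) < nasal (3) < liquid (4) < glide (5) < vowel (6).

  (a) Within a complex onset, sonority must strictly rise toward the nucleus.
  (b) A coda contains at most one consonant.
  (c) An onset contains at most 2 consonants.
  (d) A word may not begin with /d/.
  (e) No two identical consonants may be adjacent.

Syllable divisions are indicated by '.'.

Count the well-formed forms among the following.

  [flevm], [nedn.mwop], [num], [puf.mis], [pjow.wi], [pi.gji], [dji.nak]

3

[flevm] — violates constraint (b): syllable 1 coda /vm/ has 2 consonants (> 1) → ill-formed
[nedn.mwop] — violates constraint (b): syllable 1 coda /dn/ has 2 consonants (> 1) → ill-formed
[num] — σ1 onset /n/, coda /m/ ok → well-formed
[puf.mis] — σ1 onset /p/, coda /f/ ok; σ2 onset /m/, coda /s/ ok → well-formed
[pjow.wi] — violates constraint (e): adjacent identical consonants /ww/ → ill-formed
[pi.gji] — σ1 onset /p/, coda /∅/ ok; σ2 onset /gj/ (1→5 rises), coda /∅/ ok → well-formed
[dji.nak] — violates constraint (d): word begins with /d/ → ill-formed
Well-formed: [num], [puf.mis], [pi.gji] → 3.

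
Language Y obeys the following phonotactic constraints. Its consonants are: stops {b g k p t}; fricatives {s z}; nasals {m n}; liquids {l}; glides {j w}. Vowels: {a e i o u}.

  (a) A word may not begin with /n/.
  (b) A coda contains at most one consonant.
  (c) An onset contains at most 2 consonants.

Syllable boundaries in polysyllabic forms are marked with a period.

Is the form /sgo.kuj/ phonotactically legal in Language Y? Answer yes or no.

yes

/sgo.kuj/ — σ1 onset /sg/ (2C), coda /∅/ ok; σ2 onset /k/, coda /j/ ok → phonotactically legal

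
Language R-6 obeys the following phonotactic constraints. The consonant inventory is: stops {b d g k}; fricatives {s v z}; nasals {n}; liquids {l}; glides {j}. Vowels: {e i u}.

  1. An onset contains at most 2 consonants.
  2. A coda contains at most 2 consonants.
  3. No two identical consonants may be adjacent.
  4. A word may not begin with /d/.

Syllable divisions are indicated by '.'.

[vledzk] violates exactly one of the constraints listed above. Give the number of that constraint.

[vledzk]: syllable 1 coda /dzk/ has 3 consonants (> 2).
This is a violation of constraint 2: "A coda contains at most 2 consonants."
The remaining constraints (1, 3, 4) are satisfied.

2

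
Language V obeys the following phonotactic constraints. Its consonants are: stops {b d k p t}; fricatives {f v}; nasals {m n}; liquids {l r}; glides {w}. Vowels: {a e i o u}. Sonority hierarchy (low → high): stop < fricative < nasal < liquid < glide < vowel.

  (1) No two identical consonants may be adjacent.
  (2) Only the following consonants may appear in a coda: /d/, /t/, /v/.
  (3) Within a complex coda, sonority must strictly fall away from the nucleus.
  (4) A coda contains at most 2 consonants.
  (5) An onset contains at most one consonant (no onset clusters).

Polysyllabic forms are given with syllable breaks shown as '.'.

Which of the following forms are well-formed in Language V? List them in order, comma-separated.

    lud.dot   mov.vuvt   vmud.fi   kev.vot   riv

lud.dot — violates constraint 1: adjacent identical consonants /dd/ → ill-formed
mov.vuvt — violates constraint 1: adjacent identical consonants /vv/ → ill-formed
vmud.fi — violates constraint 5: syllable 1 onset /vm/ has 2 consonants (> 1) → ill-formed
kev.vot — violates constraint 1: adjacent identical consonants /vv/ → ill-formed
riv — σ1 onset /r/, coda /v/ ok → well-formed

riv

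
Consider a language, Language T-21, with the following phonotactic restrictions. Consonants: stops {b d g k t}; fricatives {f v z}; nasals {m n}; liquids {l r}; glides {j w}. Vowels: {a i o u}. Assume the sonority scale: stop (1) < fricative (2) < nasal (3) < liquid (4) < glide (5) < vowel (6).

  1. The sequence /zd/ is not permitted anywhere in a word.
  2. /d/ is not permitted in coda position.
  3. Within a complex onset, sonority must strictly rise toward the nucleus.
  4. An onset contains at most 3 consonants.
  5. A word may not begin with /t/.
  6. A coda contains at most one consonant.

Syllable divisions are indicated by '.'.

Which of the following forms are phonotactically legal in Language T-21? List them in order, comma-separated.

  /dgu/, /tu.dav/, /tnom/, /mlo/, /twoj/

/mlo/

/dgu/ — violates constraint 3: syllable 1 onset /dg/: /d/ (stop, 1) → /g/ (stop, 1) does not rise → phonotactically illegal
/tu.dav/ — violates constraint 5: word begins with /t/ → phonotactically illegal
/tnom/ — violates constraint 5: word begins with /t/ → phonotactically illegal
/mlo/ — σ1 onset /ml/ (3→4 rises), coda /∅/ ok → phonotactically legal
/twoj/ — violates constraint 5: word begins with /t/ → phonotactically illegal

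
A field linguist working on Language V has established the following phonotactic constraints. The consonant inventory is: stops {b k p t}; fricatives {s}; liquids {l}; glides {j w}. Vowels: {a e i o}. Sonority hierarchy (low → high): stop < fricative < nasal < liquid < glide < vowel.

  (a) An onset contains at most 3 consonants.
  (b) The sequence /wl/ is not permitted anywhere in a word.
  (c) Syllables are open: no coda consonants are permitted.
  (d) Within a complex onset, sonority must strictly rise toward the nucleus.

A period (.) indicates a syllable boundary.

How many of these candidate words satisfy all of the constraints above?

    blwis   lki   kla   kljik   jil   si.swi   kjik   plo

3

blwis — violates constraint (c): syllable 1 coda /s/ has 1 consonant (> 0) → phonotactically illegal
lki — violates constraint (d): syllable 1 onset /lk/: /l/ (liquid, 4) → /k/ (stop, 1) does not rise → phonotactically illegal
kla — σ1 onset /kl/ (1→4 rises), coda /∅/ ok → phonotactically legal
kljik — violates constraint (c): syllable 1 coda /k/ has 1 consonant (> 0) → phonotactically illegal
jil — violates constraint (c): syllable 1 coda /l/ has 1 consonant (> 0) → phonotactically illegal
si.swi — σ1 onset /s/, coda /∅/ ok; σ2 onset /sw/ (2→5 rises), coda /∅/ ok → phonotactically legal
kjik — violates constraint (c): syllable 1 coda /k/ has 1 consonant (> 0) → phonotactically illegal
plo — σ1 onset /pl/ (1→4 rises), coda /∅/ ok → phonotactically legal
Phonotactically legal: kla, si.swi, plo → 3.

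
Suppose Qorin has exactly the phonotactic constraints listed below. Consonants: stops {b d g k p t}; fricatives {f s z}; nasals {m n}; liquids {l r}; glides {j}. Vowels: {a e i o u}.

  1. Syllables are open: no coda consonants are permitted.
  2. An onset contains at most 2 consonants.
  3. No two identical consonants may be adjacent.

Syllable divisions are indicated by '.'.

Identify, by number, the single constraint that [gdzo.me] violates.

[gdzo.me]: syllable 1 onset /gdz/ has 3 consonants (> 2).
This is a violation of constraint 2: "An onset contains at most 2 consonants."
The remaining constraints (1, 3) are satisfied.

2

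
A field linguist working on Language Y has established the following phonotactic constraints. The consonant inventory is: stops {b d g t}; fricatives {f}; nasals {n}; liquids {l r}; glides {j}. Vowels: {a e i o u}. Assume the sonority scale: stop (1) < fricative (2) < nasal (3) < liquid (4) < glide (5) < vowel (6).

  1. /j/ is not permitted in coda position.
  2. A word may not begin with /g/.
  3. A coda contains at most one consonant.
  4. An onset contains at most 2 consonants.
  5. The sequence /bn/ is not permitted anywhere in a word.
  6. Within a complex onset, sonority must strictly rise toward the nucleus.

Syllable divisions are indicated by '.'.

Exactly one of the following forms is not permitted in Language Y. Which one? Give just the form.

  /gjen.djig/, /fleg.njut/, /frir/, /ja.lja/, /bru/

/gjen.djig/

/gjen.djig/ — violates constraint 2: word begins with /g/ → not permitted
/fleg.njut/ — σ1 onset /fl/ (2→4 rises), coda /g/ ok; σ2 onset /nj/ (3→5 rises), coda /t/ ok → permitted
/frir/ — σ1 onset /fr/ (2→4 rises), coda /r/ ok → permitted
/ja.lja/ — σ1 onset /j/, coda /∅/ ok; σ2 onset /lj/ (4→5 rises), coda /∅/ ok → permitted
/bru/ — σ1 onset /br/ (1→4 rises), coda /∅/ ok → permitted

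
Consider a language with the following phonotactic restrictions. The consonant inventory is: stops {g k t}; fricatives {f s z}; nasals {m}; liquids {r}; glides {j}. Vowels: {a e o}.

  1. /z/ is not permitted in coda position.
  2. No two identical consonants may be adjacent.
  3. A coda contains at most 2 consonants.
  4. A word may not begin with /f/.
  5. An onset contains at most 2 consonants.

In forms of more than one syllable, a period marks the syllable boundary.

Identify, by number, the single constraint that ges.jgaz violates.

1

ges.jgaz: syllable 2 coda contains /z/.
This is a violation of constraint 1: "/z/ is not permitted in coda position."
The remaining constraints (2, 3, 4, 5) are satisfied.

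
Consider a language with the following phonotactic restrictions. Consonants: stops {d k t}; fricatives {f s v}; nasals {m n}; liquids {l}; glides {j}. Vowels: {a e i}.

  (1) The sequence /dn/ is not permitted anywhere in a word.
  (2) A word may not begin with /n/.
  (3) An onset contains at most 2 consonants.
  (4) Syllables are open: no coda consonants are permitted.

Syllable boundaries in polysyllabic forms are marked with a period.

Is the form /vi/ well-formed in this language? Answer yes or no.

yes

/vi/ — σ1 onset /v/, coda /∅/ ok → well-formed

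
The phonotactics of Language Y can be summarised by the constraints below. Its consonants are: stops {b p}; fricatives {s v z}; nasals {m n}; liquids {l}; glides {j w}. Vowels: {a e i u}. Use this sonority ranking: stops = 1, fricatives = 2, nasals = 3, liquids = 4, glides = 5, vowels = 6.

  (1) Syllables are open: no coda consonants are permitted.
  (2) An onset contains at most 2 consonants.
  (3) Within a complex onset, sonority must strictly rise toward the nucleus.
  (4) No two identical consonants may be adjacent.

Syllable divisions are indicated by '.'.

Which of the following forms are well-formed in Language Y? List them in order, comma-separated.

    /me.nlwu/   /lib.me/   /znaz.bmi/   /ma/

/me.nlwu/ — violates constraint 2: syllable 2 onset /nlw/ has 3 consonants (> 2) → ill-formed
/lib.me/ — violates constraint 1: syllable 1 coda /b/ has 1 consonant (> 0) → ill-formed
/znaz.bmi/ — violates constraint 1: syllable 1 coda /z/ has 1 consonant (> 0) → ill-formed
/ma/ — σ1 onset /m/, coda /∅/ ok → well-formed

/ma/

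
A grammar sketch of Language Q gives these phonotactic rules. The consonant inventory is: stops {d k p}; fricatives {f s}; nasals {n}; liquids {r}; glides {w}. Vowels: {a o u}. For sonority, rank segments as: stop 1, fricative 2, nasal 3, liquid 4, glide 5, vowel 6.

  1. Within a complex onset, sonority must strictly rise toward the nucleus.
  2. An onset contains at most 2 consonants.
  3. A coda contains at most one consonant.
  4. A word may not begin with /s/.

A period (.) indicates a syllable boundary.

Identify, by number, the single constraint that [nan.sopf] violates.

3

[nan.sopf]: syllable 2 coda /pf/ has 2 consonants (> 1).
This is a violation of constraint 3: "A coda contains at most one consonant."
The remaining constraints (1, 2, 4) are satisfied.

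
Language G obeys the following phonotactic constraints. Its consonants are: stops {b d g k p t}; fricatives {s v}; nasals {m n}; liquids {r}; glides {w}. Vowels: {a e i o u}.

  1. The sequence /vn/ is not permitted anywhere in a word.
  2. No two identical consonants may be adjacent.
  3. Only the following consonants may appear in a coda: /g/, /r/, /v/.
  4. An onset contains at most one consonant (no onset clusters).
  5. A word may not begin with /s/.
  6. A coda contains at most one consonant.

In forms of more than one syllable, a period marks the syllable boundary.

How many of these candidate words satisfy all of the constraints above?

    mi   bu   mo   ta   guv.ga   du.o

6

mi — σ1 onset /m/, coda /∅/ ok → phonotactically legal
bu — σ1 onset /b/, coda /∅/ ok → phonotactically legal
mo — σ1 onset /m/, coda /∅/ ok → phonotactically legal
ta — σ1 onset /t/, coda /∅/ ok → phonotactically legal
guv.ga — σ1 onset /g/, coda /v/ ok; σ2 onset /g/, coda /∅/ ok → phonotactically legal
du.o — σ1 onset /d/, coda /∅/ ok; σ2 onset /∅/, coda /∅/ ok → phonotactically legal
Phonotactically legal: mi, bu, mo, ta, guv.ga, du.o → 6.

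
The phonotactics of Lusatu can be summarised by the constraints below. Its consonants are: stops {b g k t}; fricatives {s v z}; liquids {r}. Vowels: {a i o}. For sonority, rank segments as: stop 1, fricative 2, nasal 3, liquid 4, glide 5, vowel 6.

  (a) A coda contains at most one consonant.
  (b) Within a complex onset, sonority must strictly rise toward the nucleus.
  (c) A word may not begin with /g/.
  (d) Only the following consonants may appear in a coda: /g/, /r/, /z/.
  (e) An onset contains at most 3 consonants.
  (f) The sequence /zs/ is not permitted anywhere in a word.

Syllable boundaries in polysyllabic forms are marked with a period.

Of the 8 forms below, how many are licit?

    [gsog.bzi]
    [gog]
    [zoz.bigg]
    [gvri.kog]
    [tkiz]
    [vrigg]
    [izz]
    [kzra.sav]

0

[gsog.bzi] — violates constraint (c): word begins with /g/ → illicit
[gog] — violates constraint (c): word begins with /g/ → illicit
[zoz.bigg] — violates constraint (a): syllable 2 coda /gg/ has 2 consonants (> 1) → illicit
[gvri.kog] — violates constraint (c): word begins with /g/ → illicit
[tkiz] — violates constraint (b): syllable 1 onset /tk/: /t/ (stop, 1) → /k/ (stop, 1) does not rise → illicit
[vrigg] — violates constraint (a): syllable 1 coda /gg/ has 2 consonants (> 1) → illicit
[izz] — violates constraint (a): syllable 1 coda /zz/ has 2 consonants (> 1) → illicit
[kzra.sav] — violates constraint (d): syllable 2 coda contains /v/, which is not a licensed coda consonant → illicit
No form is licit → 0.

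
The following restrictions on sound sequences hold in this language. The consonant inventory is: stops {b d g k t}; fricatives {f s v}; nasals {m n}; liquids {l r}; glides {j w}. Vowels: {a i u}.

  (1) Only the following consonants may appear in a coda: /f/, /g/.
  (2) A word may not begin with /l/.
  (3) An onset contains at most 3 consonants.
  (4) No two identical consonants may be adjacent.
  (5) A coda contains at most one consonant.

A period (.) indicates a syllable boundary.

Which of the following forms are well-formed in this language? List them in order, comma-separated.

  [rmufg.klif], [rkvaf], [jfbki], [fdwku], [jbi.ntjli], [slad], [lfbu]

[rmufg.klif] — violates constraint 5: syllable 1 coda /fg/ has 2 consonants (> 1) → ill-formed
[rkvaf] — σ1 onset /rkv/ (3C), coda /f/ ok → well-formed
[jfbki] — violates constraint 3: syllable 1 onset /jfbk/ has 4 consonants (> 3) → ill-formed
[fdwku] — violates constraint 3: syllable 1 onset /fdwk/ has 4 consonants (> 3) → ill-formed
[jbi.ntjli] — violates constraint 3: syllable 2 onset /ntjl/ has 4 consonants (> 3) → ill-formed
[slad] — violates constraint 1: syllable 1 coda contains /d/, which is not a licensed coda consonant → ill-formed
[lfbu] — violates constraint 2: word begins with /l/ → ill-formed

[rkvaf]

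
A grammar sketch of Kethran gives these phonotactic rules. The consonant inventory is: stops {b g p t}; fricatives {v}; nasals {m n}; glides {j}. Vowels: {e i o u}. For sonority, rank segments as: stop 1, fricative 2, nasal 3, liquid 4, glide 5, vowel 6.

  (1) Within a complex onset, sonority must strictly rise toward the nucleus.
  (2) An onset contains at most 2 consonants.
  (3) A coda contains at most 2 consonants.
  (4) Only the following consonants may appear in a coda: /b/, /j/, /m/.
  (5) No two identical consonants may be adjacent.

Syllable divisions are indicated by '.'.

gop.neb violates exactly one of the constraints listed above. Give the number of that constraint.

4

gop.neb: syllable 1 coda contains /p/, which is not a licensed coda consonant.
This is a violation of constraint 4: "Only the following consonants may appear in a coda: /b/, /j/, /m/."
The remaining constraints (1, 2, 3, 5) are satisfied.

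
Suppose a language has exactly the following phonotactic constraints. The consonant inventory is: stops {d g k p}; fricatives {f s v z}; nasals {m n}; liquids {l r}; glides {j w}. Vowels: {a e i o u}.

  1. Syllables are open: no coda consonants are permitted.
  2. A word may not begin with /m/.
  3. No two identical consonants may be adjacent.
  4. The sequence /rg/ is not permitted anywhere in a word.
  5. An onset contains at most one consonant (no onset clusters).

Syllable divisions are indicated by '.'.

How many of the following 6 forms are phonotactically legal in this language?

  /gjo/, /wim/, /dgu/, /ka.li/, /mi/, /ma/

/gjo/ — violates constraint 5: syllable 1 onset /gj/ has 2 consonants (> 1) → phonotactically illegal
/wim/ — violates constraint 1: syllable 1 coda /m/ has 1 consonant (> 0) → phonotactically illegal
/dgu/ — violates constraint 5: syllable 1 onset /dg/ has 2 consonants (> 1) → phonotactically illegal
/ka.li/ — σ1 onset /k/, coda /∅/ ok; σ2 onset /l/, coda /∅/ ok → phonotactically legal
/mi/ — violates constraint 2: word begins with /m/ → phonotactically illegal
/ma/ — violates constraint 2: word begins with /m/ → phonotactically illegal
Phonotactically legal: /ka.li/ → 1.

1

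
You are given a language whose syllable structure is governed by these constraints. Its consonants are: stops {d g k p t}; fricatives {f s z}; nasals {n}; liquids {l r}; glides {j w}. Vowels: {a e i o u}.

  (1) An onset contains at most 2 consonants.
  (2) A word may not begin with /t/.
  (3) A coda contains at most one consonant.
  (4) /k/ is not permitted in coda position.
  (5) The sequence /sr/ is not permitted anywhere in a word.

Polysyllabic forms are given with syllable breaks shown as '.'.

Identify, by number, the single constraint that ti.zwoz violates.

ti.zwoz: word begins with /t/.
This is a violation of constraint 2: "A word may not begin with /t/."
The remaining constraints (1, 3, 4, 5) are satisfied.

2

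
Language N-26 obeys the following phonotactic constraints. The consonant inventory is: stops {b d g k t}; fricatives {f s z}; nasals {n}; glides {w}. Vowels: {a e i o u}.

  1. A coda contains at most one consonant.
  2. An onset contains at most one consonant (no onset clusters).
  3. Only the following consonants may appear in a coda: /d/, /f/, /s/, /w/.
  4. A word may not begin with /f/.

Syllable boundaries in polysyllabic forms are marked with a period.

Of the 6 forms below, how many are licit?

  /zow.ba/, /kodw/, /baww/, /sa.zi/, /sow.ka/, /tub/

/zow.ba/ — σ1 onset /z/, coda /w/ ok; σ2 onset /b/, coda /∅/ ok → licit
/kodw/ — violates constraint 1: syllable 1 coda /dw/ has 2 consonants (> 1) → illicit
/baww/ — violates constraint 1: syllable 1 coda /ww/ has 2 consonants (> 1) → illicit
/sa.zi/ — σ1 onset /s/, coda /∅/ ok; σ2 onset /z/, coda /∅/ ok → licit
/sow.ka/ — σ1 onset /s/, coda /w/ ok; σ2 onset /k/, coda /∅/ ok → licit
/tub/ — violates constraint 3: syllable 1 coda contains /b/, which is not a licensed coda consonant → illicit
Licit: /zow.ba/, /sa.zi/, /sow.ka/ → 3.

3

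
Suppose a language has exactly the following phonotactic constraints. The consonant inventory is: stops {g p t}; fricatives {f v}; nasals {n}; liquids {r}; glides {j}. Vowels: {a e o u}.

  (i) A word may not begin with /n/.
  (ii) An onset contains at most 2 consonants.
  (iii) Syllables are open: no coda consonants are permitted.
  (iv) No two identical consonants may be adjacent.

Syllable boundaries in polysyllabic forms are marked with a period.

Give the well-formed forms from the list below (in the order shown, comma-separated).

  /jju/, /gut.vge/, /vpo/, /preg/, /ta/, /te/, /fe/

/vpo/, /ta/, /te/, /fe/

/jju/ — violates constraint (iv): adjacent identical consonants /jj/ → ill-formed
/gut.vge/ — violates constraint (iii): syllable 1 coda /t/ has 1 consonant (> 0) → ill-formed
/vpo/ — σ1 onset /vp/ (2C), coda /∅/ ok → well-formed
/preg/ — violates constraint (iii): syllable 1 coda /g/ has 1 consonant (> 0) → ill-formed
/ta/ — σ1 onset /t/, coda /∅/ ok → well-formed
/te/ — σ1 onset /t/, coda /∅/ ok → well-formed
/fe/ — σ1 onset /f/, coda /∅/ ok → well-formed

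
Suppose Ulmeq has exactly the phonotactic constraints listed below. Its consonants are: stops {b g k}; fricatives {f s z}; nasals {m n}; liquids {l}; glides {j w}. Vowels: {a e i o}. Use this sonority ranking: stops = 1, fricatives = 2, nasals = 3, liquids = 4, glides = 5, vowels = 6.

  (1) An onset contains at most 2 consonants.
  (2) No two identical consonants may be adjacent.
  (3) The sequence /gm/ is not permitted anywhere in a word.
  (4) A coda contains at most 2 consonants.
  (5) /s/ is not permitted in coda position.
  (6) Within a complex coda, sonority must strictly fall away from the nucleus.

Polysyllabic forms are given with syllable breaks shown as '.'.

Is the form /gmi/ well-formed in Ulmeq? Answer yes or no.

/gmi/ — violates constraint 3: contains banned sequence /gm/ → ill-formed

no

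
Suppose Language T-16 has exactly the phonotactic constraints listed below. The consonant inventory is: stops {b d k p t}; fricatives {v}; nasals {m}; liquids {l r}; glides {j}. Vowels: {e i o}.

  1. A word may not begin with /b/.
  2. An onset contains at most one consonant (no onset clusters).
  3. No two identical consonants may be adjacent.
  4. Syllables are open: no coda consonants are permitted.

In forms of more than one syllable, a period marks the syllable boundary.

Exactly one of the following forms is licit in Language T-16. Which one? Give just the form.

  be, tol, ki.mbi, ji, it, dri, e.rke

ji

be — violates constraint 1: word begins with /b/ → illicit
tol — violates constraint 4: syllable 1 coda /l/ has 1 consonant (> 0) → illicit
ki.mbi — violates constraint 2: syllable 2 onset /mb/ has 2 consonants (> 1) → illicit
ji — σ1 onset /j/, coda /∅/ ok → licit
it — violates constraint 4: syllable 1 coda /t/ has 1 consonant (> 0) → illicit
dri — violates constraint 2: syllable 1 onset /dr/ has 2 consonants (> 1) → illicit
e.rke — violates constraint 2: syllable 2 onset /rk/ has 2 consonants (> 1) → illicit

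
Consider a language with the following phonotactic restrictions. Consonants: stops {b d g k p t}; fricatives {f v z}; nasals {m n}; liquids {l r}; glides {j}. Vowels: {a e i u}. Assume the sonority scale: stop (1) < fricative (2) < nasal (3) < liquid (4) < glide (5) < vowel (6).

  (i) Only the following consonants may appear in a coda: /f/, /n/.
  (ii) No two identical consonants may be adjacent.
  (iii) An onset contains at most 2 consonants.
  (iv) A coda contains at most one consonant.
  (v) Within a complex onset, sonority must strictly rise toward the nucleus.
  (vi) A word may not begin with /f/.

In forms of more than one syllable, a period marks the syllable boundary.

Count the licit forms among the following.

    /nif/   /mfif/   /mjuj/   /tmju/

1

/nif/ — σ1 onset /n/, coda /f/ ok → licit
/mfif/ — violates constraint (v): syllable 1 onset /mf/: /m/ (nasal, 3) → /f/ (fricative, 2) does not rise → illicit
/mjuj/ — violates constraint (i): syllable 1 coda contains /j/, which is not a licensed coda consonant → illicit
/tmju/ — violates constraint (iii): syllable 1 onset /tmj/ has 3 consonants (> 2) → illicit
Licit: /nif/ → 1.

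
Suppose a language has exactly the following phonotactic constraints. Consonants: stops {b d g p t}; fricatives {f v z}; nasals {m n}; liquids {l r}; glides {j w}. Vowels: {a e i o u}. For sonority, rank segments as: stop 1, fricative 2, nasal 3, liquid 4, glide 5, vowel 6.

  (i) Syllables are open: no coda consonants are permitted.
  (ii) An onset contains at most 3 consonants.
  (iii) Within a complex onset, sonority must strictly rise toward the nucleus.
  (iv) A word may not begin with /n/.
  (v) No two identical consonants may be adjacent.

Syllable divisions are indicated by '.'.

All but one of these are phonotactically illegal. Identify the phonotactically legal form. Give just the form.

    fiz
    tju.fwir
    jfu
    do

fiz — violates constraint (i): syllable 1 coda /z/ has 1 consonant (> 0) → phonotactically illegal
tju.fwir — violates constraint (i): syllable 2 coda /r/ has 1 consonant (> 0) → phonotactically illegal
jfu — violates constraint (iii): syllable 1 onset /jf/: /j/ (glide, 5) → /f/ (fricative, 2) does not rise → phonotactically illegal
do — σ1 onset /d/, coda /∅/ ok → phonotactically legal

do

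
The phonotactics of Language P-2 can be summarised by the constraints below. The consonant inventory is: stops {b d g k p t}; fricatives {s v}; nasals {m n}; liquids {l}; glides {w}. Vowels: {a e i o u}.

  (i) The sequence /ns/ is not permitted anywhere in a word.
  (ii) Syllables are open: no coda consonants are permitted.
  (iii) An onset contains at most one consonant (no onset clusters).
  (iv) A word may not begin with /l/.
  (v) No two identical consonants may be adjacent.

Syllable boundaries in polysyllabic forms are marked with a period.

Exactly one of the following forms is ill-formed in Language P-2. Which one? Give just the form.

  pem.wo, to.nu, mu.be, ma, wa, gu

pem.wo — violates constraint (ii): syllable 1 coda /m/ has 1 consonant (> 0) → ill-formed
to.nu — σ1 onset /t/, coda /∅/ ok; σ2 onset /n/, coda /∅/ ok → well-formed
mu.be — σ1 onset /m/, coda /∅/ ok; σ2 onset /b/, coda /∅/ ok → well-formed
ma — σ1 onset /m/, coda /∅/ ok → well-formed
wa — σ1 onset /w/, coda /∅/ ok → well-formed
gu — σ1 onset /g/, coda /∅/ ok → well-formed

pem.wo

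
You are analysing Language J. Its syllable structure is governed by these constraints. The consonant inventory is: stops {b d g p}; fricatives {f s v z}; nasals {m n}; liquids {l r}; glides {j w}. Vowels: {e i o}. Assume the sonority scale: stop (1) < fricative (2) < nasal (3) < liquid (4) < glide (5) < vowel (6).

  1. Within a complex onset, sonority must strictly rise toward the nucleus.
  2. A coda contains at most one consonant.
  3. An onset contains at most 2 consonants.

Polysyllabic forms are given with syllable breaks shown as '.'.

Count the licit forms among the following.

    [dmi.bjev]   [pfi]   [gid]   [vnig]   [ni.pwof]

[dmi.bjev] — σ1 onset /dm/ (1→3 rises), coda /∅/ ok; σ2 onset /bj/ (1→5 rises), coda /v/ ok → licit
[pfi] — σ1 onset /pf/ (1→2 rises), coda /∅/ ok → licit
[gid] — σ1 onset /g/, coda /d/ ok → licit
[vnig] — σ1 onset /vn/ (2→3 rises), coda /g/ ok → licit
[ni.pwof] — σ1 onset /n/, coda /∅/ ok; σ2 onset /pw/ (1→5 rises), coda /f/ ok → licit
Licit: [dmi.bjev], [pfi], [gid], [vnig], [ni.pwof] → 5.

5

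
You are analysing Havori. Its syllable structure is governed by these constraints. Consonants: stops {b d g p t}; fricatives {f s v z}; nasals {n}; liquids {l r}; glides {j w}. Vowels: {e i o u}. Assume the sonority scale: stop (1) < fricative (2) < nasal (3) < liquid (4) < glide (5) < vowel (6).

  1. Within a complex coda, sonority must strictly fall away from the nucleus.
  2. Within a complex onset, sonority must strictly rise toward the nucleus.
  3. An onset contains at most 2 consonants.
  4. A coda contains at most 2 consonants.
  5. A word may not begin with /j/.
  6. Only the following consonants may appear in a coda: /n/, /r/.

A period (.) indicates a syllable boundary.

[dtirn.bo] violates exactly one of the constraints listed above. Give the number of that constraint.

2

[dtirn.bo]: syllable 1 onset /dt/: /d/ (stop, 1) → /t/ (stop, 1) does not rise.
This is a violation of constraint 2: "Within a complex onset, sonority must strictly rise toward the nucleus."
The remaining constraints (1, 3, 4, 5, 6) are satisfied.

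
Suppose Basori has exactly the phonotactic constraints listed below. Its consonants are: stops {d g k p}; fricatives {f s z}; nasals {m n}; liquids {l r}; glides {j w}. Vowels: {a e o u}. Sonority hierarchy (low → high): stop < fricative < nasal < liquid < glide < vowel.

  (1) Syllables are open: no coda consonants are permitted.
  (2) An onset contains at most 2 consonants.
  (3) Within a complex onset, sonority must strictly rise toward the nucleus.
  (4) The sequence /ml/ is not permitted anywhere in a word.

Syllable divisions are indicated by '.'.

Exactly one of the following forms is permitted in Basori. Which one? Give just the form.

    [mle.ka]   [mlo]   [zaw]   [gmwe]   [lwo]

[lwo]

[mle.ka] — violates constraint 4: contains banned sequence /ml/ → not permitted
[mlo] — violates constraint 4: contains banned sequence /ml/ → not permitted
[zaw] — violates constraint 1: syllable 1 coda /w/ has 1 consonant (> 0) → not permitted
[gmwe] — violates constraint 2: syllable 1 onset /gmw/ has 3 consonants (> 2) → not permitted
[lwo] — σ1 onset /lw/ (4→5 rises), coda /∅/ ok → permitted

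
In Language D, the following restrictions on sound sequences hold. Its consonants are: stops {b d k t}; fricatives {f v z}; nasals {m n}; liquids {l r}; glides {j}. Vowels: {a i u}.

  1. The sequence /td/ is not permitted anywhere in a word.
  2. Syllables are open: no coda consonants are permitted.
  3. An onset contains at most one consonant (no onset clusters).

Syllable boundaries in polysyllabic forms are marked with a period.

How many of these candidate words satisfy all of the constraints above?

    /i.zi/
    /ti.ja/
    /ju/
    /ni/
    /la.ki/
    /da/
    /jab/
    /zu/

/i.zi/ — σ1 onset /∅/, coda /∅/ ok; σ2 onset /z/, coda /∅/ ok → permitted
/ti.ja/ — σ1 onset /t/, coda /∅/ ok; σ2 onset /j/, coda /∅/ ok → permitted
/ju/ — σ1 onset /j/, coda /∅/ ok → permitted
/ni/ — σ1 onset /n/, coda /∅/ ok → permitted
/la.ki/ — σ1 onset /l/, coda /∅/ ok; σ2 onset /k/, coda /∅/ ok → permitted
/da/ — σ1 onset /d/, coda /∅/ ok → permitted
/jab/ — violates constraint 2: syllable 1 coda /b/ has 1 consonant (> 0) → not permitted
/zu/ — σ1 onset /z/, coda /∅/ ok → permitted
Permitted: /i.zi/, /ti.ja/, /ju/, /ni/, /la.ki/, /da/, /zu/ → 7.

7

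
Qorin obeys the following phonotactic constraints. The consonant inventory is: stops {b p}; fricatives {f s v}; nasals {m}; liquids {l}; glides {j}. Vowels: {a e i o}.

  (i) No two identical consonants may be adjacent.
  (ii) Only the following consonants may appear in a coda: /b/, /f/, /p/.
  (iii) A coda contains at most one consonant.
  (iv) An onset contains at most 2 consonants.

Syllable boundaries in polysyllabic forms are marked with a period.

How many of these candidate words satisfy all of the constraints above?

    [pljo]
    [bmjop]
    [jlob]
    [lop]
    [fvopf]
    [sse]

[pljo] — violates constraint (iv): syllable 1 onset /plj/ has 3 consonants (> 2) → not permitted
[bmjop] — violates constraint (iv): syllable 1 onset /bmj/ has 3 consonants (> 2) → not permitted
[jlob] — σ1 onset /jl/ (2C), coda /b/ ok → permitted
[lop] — σ1 onset /l/, coda /p/ ok → permitted
[fvopf] — violates constraint (iii): syllable 1 coda /pf/ has 2 consonants (> 1) → not permitted
[sse] — violates constraint (i): adjacent identical consonants /ss/ → not permitted
Permitted: [jlob], [lop] → 2.

2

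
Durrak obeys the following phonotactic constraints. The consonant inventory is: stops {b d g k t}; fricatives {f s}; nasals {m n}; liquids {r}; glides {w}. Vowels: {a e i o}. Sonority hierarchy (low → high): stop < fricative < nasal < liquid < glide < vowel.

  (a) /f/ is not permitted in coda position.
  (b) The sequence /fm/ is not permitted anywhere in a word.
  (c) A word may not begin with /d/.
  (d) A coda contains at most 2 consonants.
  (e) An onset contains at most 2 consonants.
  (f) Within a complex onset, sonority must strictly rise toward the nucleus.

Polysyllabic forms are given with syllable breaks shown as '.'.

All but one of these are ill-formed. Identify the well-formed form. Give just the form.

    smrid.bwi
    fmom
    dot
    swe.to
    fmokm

swe.to

smrid.bwi — violates constraint (e): syllable 1 onset /smr/ has 3 consonants (> 2) → ill-formed
fmom — violates constraint (b): contains banned sequence /fm/ → ill-formed
dot — violates constraint (c): word begins with /d/ → ill-formed
swe.to — σ1 onset /sw/ (2→5 rises), coda /∅/ ok; σ2 onset /t/, coda /∅/ ok → well-formed
fmokm — violates constraint (b): contains banned sequence /fm/ → ill-formed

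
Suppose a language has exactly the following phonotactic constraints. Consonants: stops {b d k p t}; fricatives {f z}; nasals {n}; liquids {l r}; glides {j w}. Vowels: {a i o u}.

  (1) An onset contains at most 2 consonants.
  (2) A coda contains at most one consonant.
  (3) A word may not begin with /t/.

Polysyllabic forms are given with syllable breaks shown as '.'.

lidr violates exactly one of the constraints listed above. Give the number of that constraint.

2

lidr: syllable 1 coda /dr/ has 2 consonants (> 1).
This is a violation of constraint 2: "A coda contains at most one consonant."
The remaining constraints (1, 3) are satisfied.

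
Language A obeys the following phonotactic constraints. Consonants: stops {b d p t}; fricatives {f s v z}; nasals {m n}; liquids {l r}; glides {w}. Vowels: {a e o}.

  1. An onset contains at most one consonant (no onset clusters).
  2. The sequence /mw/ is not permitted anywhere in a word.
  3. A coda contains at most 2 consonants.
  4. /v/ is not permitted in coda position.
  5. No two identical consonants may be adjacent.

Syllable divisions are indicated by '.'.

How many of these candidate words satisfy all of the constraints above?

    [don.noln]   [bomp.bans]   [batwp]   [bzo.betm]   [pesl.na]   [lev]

2

[don.noln] — violates constraint 5: adjacent identical consonants /nn/ → phonotactically illegal
[bomp.bans] — σ1 onset /b/, coda /mp/ (2C) ok; σ2 onset /b/, coda /ns/ (2C) ok → phonotactically legal
[batwp] — violates constraint 3: syllable 1 coda /twp/ has 3 consonants (> 2) → phonotactically illegal
[bzo.betm] — violates constraint 1: syllable 1 onset /bz/ has 2 consonants (> 1) → phonotactically illegal
[pesl.na] — σ1 onset /p/, coda /sl/ (2C) ok; σ2 onset /n/, coda /∅/ ok → phonotactically legal
[lev] — violates constraint 4: syllable 1 coda contains /v/ → phonotactically illegal
Phonotactically legal: [bomp.bans], [pesl.na] → 2.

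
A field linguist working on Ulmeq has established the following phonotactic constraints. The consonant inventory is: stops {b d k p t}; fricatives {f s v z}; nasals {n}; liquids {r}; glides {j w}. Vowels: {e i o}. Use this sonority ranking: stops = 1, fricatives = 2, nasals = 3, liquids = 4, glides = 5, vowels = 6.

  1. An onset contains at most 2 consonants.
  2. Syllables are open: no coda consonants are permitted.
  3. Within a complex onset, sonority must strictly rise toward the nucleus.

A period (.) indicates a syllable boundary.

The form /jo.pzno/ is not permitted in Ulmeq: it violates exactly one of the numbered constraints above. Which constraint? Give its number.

/jo.pzno/: syllable 2 onset /pzn/ has 3 consonants (> 2).
This is a violation of constraint 1: "An onset contains at most 2 consonants."
The remaining constraints (2, 3) are satisfied.

1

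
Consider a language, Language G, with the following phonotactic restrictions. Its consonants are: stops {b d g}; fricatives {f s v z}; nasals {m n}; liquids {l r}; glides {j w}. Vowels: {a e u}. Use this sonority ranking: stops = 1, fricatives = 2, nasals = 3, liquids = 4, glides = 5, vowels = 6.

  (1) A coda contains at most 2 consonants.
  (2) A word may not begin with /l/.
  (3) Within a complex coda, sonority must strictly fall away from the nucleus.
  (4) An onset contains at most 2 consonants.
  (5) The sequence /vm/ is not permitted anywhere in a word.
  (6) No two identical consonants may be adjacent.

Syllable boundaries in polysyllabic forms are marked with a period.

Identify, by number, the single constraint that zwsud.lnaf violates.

zwsud.lnaf: syllable 1 onset /zws/ has 3 consonants (> 2).
This is a violation of constraint 4: "An onset contains at most 2 consonants."
The remaining constraints (1, 2, 3, 5, 6) are satisfied.

4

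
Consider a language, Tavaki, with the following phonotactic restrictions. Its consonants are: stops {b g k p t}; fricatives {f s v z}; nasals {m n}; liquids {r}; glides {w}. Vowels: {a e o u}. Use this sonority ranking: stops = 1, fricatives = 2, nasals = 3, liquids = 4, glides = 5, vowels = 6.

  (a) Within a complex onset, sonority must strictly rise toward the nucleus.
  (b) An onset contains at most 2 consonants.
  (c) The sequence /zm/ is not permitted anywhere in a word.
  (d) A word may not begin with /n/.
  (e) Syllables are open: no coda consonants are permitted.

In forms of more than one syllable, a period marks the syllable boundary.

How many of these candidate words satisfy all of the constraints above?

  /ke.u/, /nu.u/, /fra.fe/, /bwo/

3

/ke.u/ — σ1 onset /k/, coda /∅/ ok; σ2 onset /∅/, coda /∅/ ok → licit
/nu.u/ — violates constraint (d): word begins with /n/ → illicit
/fra.fe/ — σ1 onset /fr/ (2→4 rises), coda /∅/ ok; σ2 onset /f/, coda /∅/ ok → licit
/bwo/ — σ1 onset /bw/ (1→5 rises), coda /∅/ ok → licit
Licit: /ke.u/, /fra.fe/, /bwo/ → 3.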